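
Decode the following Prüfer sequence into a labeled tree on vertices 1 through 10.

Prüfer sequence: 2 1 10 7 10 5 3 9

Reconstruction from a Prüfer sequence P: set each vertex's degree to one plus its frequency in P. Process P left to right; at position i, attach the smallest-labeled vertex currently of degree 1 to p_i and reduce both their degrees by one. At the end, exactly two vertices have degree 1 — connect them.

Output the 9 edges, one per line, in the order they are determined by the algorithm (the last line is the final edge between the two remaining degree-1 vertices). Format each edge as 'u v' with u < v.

Answer: 2 4
1 2
1 10
6 7
7 10
5 8
3 5
3 9
9 10

Derivation:
Initial degrees: {1:2, 2:2, 3:2, 4:1, 5:2, 6:1, 7:2, 8:1, 9:2, 10:3}
Step 1: smallest deg-1 vertex = 4, p_1 = 2. Add edge {2,4}. Now deg[4]=0, deg[2]=1.
Step 2: smallest deg-1 vertex = 2, p_2 = 1. Add edge {1,2}. Now deg[2]=0, deg[1]=1.
Step 3: smallest deg-1 vertex = 1, p_3 = 10. Add edge {1,10}. Now deg[1]=0, deg[10]=2.
Step 4: smallest deg-1 vertex = 6, p_4 = 7. Add edge {6,7}. Now deg[6]=0, deg[7]=1.
Step 5: smallest deg-1 vertex = 7, p_5 = 10. Add edge {7,10}. Now deg[7]=0, deg[10]=1.
Step 6: smallest deg-1 vertex = 8, p_6 = 5. Add edge {5,8}. Now deg[8]=0, deg[5]=1.
Step 7: smallest deg-1 vertex = 5, p_7 = 3. Add edge {3,5}. Now deg[5]=0, deg[3]=1.
Step 8: smallest deg-1 vertex = 3, p_8 = 9. Add edge {3,9}. Now deg[3]=0, deg[9]=1.
Final: two remaining deg-1 vertices are 9, 10. Add edge {9,10}.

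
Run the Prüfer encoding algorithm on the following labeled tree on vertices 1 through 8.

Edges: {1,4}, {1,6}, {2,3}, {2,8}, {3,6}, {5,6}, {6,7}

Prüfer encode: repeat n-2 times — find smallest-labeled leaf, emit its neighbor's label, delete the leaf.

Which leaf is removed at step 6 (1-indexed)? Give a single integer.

Step 1: current leaves = {4,5,7,8}. Remove leaf 4 (neighbor: 1).
Step 2: current leaves = {1,5,7,8}. Remove leaf 1 (neighbor: 6).
Step 3: current leaves = {5,7,8}. Remove leaf 5 (neighbor: 6).
Step 4: current leaves = {7,8}. Remove leaf 7 (neighbor: 6).
Step 5: current leaves = {6,8}. Remove leaf 6 (neighbor: 3).
Step 6: current leaves = {3,8}. Remove leaf 3 (neighbor: 2).

Answer: 3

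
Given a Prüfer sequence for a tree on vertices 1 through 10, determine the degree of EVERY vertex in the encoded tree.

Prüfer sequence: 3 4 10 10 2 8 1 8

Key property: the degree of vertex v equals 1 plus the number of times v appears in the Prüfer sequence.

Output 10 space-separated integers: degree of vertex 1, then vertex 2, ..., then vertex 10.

p_1 = 3: count[3] becomes 1
p_2 = 4: count[4] becomes 1
p_3 = 10: count[10] becomes 1
p_4 = 10: count[10] becomes 2
p_5 = 2: count[2] becomes 1
p_6 = 8: count[8] becomes 1
p_7 = 1: count[1] becomes 1
p_8 = 8: count[8] becomes 2
Degrees (1 + count): deg[1]=1+1=2, deg[2]=1+1=2, deg[3]=1+1=2, deg[4]=1+1=2, deg[5]=1+0=1, deg[6]=1+0=1, deg[7]=1+0=1, deg[8]=1+2=3, deg[9]=1+0=1, deg[10]=1+2=3

Answer: 2 2 2 2 1 1 1 3 1 3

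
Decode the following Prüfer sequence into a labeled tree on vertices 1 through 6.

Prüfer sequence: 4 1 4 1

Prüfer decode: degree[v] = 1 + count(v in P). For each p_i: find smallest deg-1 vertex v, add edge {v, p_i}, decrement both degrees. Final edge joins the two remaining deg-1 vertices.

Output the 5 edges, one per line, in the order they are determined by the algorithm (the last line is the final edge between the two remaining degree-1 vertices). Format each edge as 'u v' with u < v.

Answer: 2 4
1 3
4 5
1 4
1 6

Derivation:
Initial degrees: {1:3, 2:1, 3:1, 4:3, 5:1, 6:1}
Step 1: smallest deg-1 vertex = 2, p_1 = 4. Add edge {2,4}. Now deg[2]=0, deg[4]=2.
Step 2: smallest deg-1 vertex = 3, p_2 = 1. Add edge {1,3}. Now deg[3]=0, deg[1]=2.
Step 3: smallest deg-1 vertex = 5, p_3 = 4. Add edge {4,5}. Now deg[5]=0, deg[4]=1.
Step 4: smallest deg-1 vertex = 4, p_4 = 1. Add edge {1,4}. Now deg[4]=0, deg[1]=1.
Final: two remaining deg-1 vertices are 1, 6. Add edge {1,6}.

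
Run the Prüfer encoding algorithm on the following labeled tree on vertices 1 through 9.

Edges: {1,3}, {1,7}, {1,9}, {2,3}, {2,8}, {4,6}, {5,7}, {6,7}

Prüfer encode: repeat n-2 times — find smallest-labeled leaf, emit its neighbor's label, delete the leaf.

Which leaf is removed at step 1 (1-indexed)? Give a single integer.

Step 1: current leaves = {4,5,8,9}. Remove leaf 4 (neighbor: 6).

Answer: 4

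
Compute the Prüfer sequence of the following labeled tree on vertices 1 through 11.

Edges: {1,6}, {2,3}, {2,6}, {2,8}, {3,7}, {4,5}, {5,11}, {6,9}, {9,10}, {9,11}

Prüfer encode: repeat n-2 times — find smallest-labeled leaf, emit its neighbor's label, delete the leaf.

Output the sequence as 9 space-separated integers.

Answer: 6 5 11 3 2 2 6 9 9

Derivation:
Step 1: leaves = {1,4,7,8,10}. Remove smallest leaf 1, emit neighbor 6.
Step 2: leaves = {4,7,8,10}. Remove smallest leaf 4, emit neighbor 5.
Step 3: leaves = {5,7,8,10}. Remove smallest leaf 5, emit neighbor 11.
Step 4: leaves = {7,8,10,11}. Remove smallest leaf 7, emit neighbor 3.
Step 5: leaves = {3,8,10,11}. Remove smallest leaf 3, emit neighbor 2.
Step 6: leaves = {8,10,11}. Remove smallest leaf 8, emit neighbor 2.
Step 7: leaves = {2,10,11}. Remove smallest leaf 2, emit neighbor 6.
Step 8: leaves = {6,10,11}. Remove smallest leaf 6, emit neighbor 9.
Step 9: leaves = {10,11}. Remove smallest leaf 10, emit neighbor 9.
Done: 2 vertices remain (9, 11). Sequence = [6 5 11 3 2 2 6 9 9]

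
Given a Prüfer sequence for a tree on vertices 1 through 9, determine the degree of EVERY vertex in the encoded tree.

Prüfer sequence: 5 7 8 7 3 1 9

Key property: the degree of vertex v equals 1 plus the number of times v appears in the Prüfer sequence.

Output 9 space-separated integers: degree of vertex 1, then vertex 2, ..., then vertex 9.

p_1 = 5: count[5] becomes 1
p_2 = 7: count[7] becomes 1
p_3 = 8: count[8] becomes 1
p_4 = 7: count[7] becomes 2
p_5 = 3: count[3] becomes 1
p_6 = 1: count[1] becomes 1
p_7 = 9: count[9] becomes 1
Degrees (1 + count): deg[1]=1+1=2, deg[2]=1+0=1, deg[3]=1+1=2, deg[4]=1+0=1, deg[5]=1+1=2, deg[6]=1+0=1, deg[7]=1+2=3, deg[8]=1+1=2, deg[9]=1+1=2

Answer: 2 1 2 1 2 1 3 2 2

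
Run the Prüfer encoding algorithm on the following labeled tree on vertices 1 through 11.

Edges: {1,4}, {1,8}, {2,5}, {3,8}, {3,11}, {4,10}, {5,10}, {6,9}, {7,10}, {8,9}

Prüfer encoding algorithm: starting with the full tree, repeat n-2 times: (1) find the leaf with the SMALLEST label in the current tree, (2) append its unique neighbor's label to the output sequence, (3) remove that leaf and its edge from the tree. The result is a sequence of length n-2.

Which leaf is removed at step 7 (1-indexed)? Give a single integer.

Answer: 4

Derivation:
Step 1: current leaves = {2,6,7,11}. Remove leaf 2 (neighbor: 5).
Step 2: current leaves = {5,6,7,11}. Remove leaf 5 (neighbor: 10).
Step 3: current leaves = {6,7,11}. Remove leaf 6 (neighbor: 9).
Step 4: current leaves = {7,9,11}. Remove leaf 7 (neighbor: 10).
Step 5: current leaves = {9,10,11}. Remove leaf 9 (neighbor: 8).
Step 6: current leaves = {10,11}. Remove leaf 10 (neighbor: 4).
Step 7: current leaves = {4,11}. Remove leaf 4 (neighbor: 1).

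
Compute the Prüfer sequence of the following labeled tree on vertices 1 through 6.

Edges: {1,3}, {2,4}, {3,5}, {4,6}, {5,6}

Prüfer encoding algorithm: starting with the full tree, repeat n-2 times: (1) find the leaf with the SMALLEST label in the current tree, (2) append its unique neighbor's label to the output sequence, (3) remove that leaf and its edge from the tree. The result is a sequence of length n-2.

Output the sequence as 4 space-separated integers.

Answer: 3 4 5 6

Derivation:
Step 1: leaves = {1,2}. Remove smallest leaf 1, emit neighbor 3.
Step 2: leaves = {2,3}. Remove smallest leaf 2, emit neighbor 4.
Step 3: leaves = {3,4}. Remove smallest leaf 3, emit neighbor 5.
Step 4: leaves = {4,5}. Remove smallest leaf 4, emit neighbor 6.
Done: 2 vertices remain (5, 6). Sequence = [3 4 5 6]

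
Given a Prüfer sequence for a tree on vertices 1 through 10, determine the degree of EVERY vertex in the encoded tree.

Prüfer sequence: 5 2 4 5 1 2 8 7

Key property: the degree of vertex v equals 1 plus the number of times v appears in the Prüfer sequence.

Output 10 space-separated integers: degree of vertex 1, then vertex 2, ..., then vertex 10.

Answer: 2 3 1 2 3 1 2 2 1 1

Derivation:
p_1 = 5: count[5] becomes 1
p_2 = 2: count[2] becomes 1
p_3 = 4: count[4] becomes 1
p_4 = 5: count[5] becomes 2
p_5 = 1: count[1] becomes 1
p_6 = 2: count[2] becomes 2
p_7 = 8: count[8] becomes 1
p_8 = 7: count[7] becomes 1
Degrees (1 + count): deg[1]=1+1=2, deg[2]=1+2=3, deg[3]=1+0=1, deg[4]=1+1=2, deg[5]=1+2=3, deg[6]=1+0=1, deg[7]=1+1=2, deg[8]=1+1=2, deg[9]=1+0=1, deg[10]=1+0=1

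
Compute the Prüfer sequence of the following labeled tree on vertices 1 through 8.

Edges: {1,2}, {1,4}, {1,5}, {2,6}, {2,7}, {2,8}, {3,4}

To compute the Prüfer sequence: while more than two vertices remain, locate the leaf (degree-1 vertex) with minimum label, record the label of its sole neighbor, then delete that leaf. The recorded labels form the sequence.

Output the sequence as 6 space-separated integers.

Step 1: leaves = {3,5,6,7,8}. Remove smallest leaf 3, emit neighbor 4.
Step 2: leaves = {4,5,6,7,8}. Remove smallest leaf 4, emit neighbor 1.
Step 3: leaves = {5,6,7,8}. Remove smallest leaf 5, emit neighbor 1.
Step 4: leaves = {1,6,7,8}. Remove smallest leaf 1, emit neighbor 2.
Step 5: leaves = {6,7,8}. Remove smallest leaf 6, emit neighbor 2.
Step 6: leaves = {7,8}. Remove smallest leaf 7, emit neighbor 2.
Done: 2 vertices remain (2, 8). Sequence = [4 1 1 2 2 2]

Answer: 4 1 1 2 2 2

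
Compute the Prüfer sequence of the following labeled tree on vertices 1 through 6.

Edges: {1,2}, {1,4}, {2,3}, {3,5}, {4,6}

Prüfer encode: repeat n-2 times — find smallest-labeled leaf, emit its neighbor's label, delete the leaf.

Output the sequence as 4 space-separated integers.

Step 1: leaves = {5,6}. Remove smallest leaf 5, emit neighbor 3.
Step 2: leaves = {3,6}. Remove smallest leaf 3, emit neighbor 2.
Step 3: leaves = {2,6}. Remove smallest leaf 2, emit neighbor 1.
Step 4: leaves = {1,6}. Remove smallest leaf 1, emit neighbor 4.
Done: 2 vertices remain (4, 6). Sequence = [3 2 1 4]

Answer: 3 2 1 4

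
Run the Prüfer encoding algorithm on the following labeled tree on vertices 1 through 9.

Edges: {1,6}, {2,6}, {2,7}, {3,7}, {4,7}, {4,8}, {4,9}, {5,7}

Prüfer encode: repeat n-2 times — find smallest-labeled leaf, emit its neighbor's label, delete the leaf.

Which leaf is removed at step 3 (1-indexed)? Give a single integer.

Step 1: current leaves = {1,3,5,8,9}. Remove leaf 1 (neighbor: 6).
Step 2: current leaves = {3,5,6,8,9}. Remove leaf 3 (neighbor: 7).
Step 3: current leaves = {5,6,8,9}. Remove leaf 5 (neighbor: 7).

Answer: 5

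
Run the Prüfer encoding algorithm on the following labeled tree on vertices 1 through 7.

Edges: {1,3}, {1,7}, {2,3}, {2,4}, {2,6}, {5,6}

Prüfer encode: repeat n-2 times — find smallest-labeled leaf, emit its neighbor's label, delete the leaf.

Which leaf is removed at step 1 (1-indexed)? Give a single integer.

Answer: 4

Derivation:
Step 1: current leaves = {4,5,7}. Remove leaf 4 (neighbor: 2).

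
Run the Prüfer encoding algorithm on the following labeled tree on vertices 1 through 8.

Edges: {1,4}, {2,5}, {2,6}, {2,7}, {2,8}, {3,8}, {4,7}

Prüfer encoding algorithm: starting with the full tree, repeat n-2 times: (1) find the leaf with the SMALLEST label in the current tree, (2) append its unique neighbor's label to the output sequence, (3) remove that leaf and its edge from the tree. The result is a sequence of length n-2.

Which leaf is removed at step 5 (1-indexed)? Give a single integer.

Step 1: current leaves = {1,3,5,6}. Remove leaf 1 (neighbor: 4).
Step 2: current leaves = {3,4,5,6}. Remove leaf 3 (neighbor: 8).
Step 3: current leaves = {4,5,6,8}. Remove leaf 4 (neighbor: 7).
Step 4: current leaves = {5,6,7,8}. Remove leaf 5 (neighbor: 2).
Step 5: current leaves = {6,7,8}. Remove leaf 6 (neighbor: 2).

Answer: 6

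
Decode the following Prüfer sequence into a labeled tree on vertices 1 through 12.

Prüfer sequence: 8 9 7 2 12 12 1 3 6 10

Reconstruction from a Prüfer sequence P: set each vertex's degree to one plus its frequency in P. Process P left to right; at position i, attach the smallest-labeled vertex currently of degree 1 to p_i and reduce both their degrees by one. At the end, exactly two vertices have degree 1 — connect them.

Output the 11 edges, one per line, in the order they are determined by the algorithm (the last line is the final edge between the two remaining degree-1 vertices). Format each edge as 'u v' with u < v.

Initial degrees: {1:2, 2:2, 3:2, 4:1, 5:1, 6:2, 7:2, 8:2, 9:2, 10:2, 11:1, 12:3}
Step 1: smallest deg-1 vertex = 4, p_1 = 8. Add edge {4,8}. Now deg[4]=0, deg[8]=1.
Step 2: smallest deg-1 vertex = 5, p_2 = 9. Add edge {5,9}. Now deg[5]=0, deg[9]=1.
Step 3: smallest deg-1 vertex = 8, p_3 = 7. Add edge {7,8}. Now deg[8]=0, deg[7]=1.
Step 4: smallest deg-1 vertex = 7, p_4 = 2. Add edge {2,7}. Now deg[7]=0, deg[2]=1.
Step 5: smallest deg-1 vertex = 2, p_5 = 12. Add edge {2,12}. Now deg[2]=0, deg[12]=2.
Step 6: smallest deg-1 vertex = 9, p_6 = 12. Add edge {9,12}. Now deg[9]=0, deg[12]=1.
Step 7: smallest deg-1 vertex = 11, p_7 = 1. Add edge {1,11}. Now deg[11]=0, deg[1]=1.
Step 8: smallest deg-1 vertex = 1, p_8 = 3. Add edge {1,3}. Now deg[1]=0, deg[3]=1.
Step 9: smallest deg-1 vertex = 3, p_9 = 6. Add edge {3,6}. Now deg[3]=0, deg[6]=1.
Step 10: smallest deg-1 vertex = 6, p_10 = 10. Add edge {6,10}. Now deg[6]=0, deg[10]=1.
Final: two remaining deg-1 vertices are 10, 12. Add edge {10,12}.

Answer: 4 8
5 9
7 8
2 7
2 12
9 12
1 11
1 3
3 6
6 10
10 12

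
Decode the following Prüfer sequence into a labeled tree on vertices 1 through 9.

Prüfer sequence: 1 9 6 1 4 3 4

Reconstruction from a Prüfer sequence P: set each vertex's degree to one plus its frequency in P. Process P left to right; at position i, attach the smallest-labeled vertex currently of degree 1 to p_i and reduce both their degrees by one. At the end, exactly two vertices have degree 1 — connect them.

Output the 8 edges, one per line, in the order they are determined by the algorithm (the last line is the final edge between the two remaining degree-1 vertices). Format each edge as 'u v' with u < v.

Answer: 1 2
5 9
6 7
1 6
1 4
3 8
3 4
4 9

Derivation:
Initial degrees: {1:3, 2:1, 3:2, 4:3, 5:1, 6:2, 7:1, 8:1, 9:2}
Step 1: smallest deg-1 vertex = 2, p_1 = 1. Add edge {1,2}. Now deg[2]=0, deg[1]=2.
Step 2: smallest deg-1 vertex = 5, p_2 = 9. Add edge {5,9}. Now deg[5]=0, deg[9]=1.
Step 3: smallest deg-1 vertex = 7, p_3 = 6. Add edge {6,7}. Now deg[7]=0, deg[6]=1.
Step 4: smallest deg-1 vertex = 6, p_4 = 1. Add edge {1,6}. Now deg[6]=0, deg[1]=1.
Step 5: smallest deg-1 vertex = 1, p_5 = 4. Add edge {1,4}. Now deg[1]=0, deg[4]=2.
Step 6: smallest deg-1 vertex = 8, p_6 = 3. Add edge {3,8}. Now deg[8]=0, deg[3]=1.
Step 7: smallest deg-1 vertex = 3, p_7 = 4. Add edge {3,4}. Now deg[3]=0, deg[4]=1.
Final: two remaining deg-1 vertices are 4, 9. Add edge {4,9}.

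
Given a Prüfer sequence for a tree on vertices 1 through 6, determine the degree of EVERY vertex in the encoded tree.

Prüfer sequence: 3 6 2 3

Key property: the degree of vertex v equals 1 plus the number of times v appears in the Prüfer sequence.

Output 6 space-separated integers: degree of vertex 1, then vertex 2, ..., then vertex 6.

Answer: 1 2 3 1 1 2

Derivation:
p_1 = 3: count[3] becomes 1
p_2 = 6: count[6] becomes 1
p_3 = 2: count[2] becomes 1
p_4 = 3: count[3] becomes 2
Degrees (1 + count): deg[1]=1+0=1, deg[2]=1+1=2, deg[3]=1+2=3, deg[4]=1+0=1, deg[5]=1+0=1, deg[6]=1+1=2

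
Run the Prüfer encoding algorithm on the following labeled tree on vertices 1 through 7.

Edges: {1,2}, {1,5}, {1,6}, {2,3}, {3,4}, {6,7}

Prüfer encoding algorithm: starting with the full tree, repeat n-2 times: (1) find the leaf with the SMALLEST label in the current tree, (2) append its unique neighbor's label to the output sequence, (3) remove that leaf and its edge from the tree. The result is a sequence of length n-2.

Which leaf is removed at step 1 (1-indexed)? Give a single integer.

Step 1: current leaves = {4,5,7}. Remove leaf 4 (neighbor: 3).

Answer: 4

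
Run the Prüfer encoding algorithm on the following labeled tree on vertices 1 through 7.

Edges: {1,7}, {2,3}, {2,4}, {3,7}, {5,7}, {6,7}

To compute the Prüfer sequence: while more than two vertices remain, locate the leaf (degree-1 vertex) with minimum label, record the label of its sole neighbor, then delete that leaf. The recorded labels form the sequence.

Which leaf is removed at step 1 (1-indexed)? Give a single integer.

Answer: 1

Derivation:
Step 1: current leaves = {1,4,5,6}. Remove leaf 1 (neighbor: 7).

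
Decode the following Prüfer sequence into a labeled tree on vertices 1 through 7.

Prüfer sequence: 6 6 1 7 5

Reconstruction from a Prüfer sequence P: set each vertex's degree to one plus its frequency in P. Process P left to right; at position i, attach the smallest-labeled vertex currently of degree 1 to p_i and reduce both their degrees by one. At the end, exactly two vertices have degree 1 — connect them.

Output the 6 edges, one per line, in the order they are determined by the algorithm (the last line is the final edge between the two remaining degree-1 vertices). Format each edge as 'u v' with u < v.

Initial degrees: {1:2, 2:1, 3:1, 4:1, 5:2, 6:3, 7:2}
Step 1: smallest deg-1 vertex = 2, p_1 = 6. Add edge {2,6}. Now deg[2]=0, deg[6]=2.
Step 2: smallest deg-1 vertex = 3, p_2 = 6. Add edge {3,6}. Now deg[3]=0, deg[6]=1.
Step 3: smallest deg-1 vertex = 4, p_3 = 1. Add edge {1,4}. Now deg[4]=0, deg[1]=1.
Step 4: smallest deg-1 vertex = 1, p_4 = 7. Add edge {1,7}. Now deg[1]=0, deg[7]=1.
Step 5: smallest deg-1 vertex = 6, p_5 = 5. Add edge {5,6}. Now deg[6]=0, deg[5]=1.
Final: two remaining deg-1 vertices are 5, 7. Add edge {5,7}.

Answer: 2 6
3 6
1 4
1 7
5 6
5 7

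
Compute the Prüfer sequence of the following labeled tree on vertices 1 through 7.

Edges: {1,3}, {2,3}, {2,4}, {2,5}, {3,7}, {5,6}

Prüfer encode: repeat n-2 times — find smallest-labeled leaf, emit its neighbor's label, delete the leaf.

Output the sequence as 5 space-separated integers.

Step 1: leaves = {1,4,6,7}. Remove smallest leaf 1, emit neighbor 3.
Step 2: leaves = {4,6,7}. Remove smallest leaf 4, emit neighbor 2.
Step 3: leaves = {6,7}. Remove smallest leaf 6, emit neighbor 5.
Step 4: leaves = {5,7}. Remove smallest leaf 5, emit neighbor 2.
Step 5: leaves = {2,7}. Remove smallest leaf 2, emit neighbor 3.
Done: 2 vertices remain (3, 7). Sequence = [3 2 5 2 3]

Answer: 3 2 5 2 3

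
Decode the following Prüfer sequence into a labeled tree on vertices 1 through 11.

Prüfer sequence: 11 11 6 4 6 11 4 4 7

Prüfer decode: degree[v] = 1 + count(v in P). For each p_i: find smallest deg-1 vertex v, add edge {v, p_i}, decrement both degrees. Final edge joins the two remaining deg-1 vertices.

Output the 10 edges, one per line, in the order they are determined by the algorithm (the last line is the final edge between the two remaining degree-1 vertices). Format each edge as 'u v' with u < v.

Initial degrees: {1:1, 2:1, 3:1, 4:4, 5:1, 6:3, 7:2, 8:1, 9:1, 10:1, 11:4}
Step 1: smallest deg-1 vertex = 1, p_1 = 11. Add edge {1,11}. Now deg[1]=0, deg[11]=3.
Step 2: smallest deg-1 vertex = 2, p_2 = 11. Add edge {2,11}. Now deg[2]=0, deg[11]=2.
Step 3: smallest deg-1 vertex = 3, p_3 = 6. Add edge {3,6}. Now deg[3]=0, deg[6]=2.
Step 4: smallest deg-1 vertex = 5, p_4 = 4. Add edge {4,5}. Now deg[5]=0, deg[4]=3.
Step 5: smallest deg-1 vertex = 8, p_5 = 6. Add edge {6,8}. Now deg[8]=0, deg[6]=1.
Step 6: smallest deg-1 vertex = 6, p_6 = 11. Add edge {6,11}. Now deg[6]=0, deg[11]=1.
Step 7: smallest deg-1 vertex = 9, p_7 = 4. Add edge {4,9}. Now deg[9]=0, deg[4]=2.
Step 8: smallest deg-1 vertex = 10, p_8 = 4. Add edge {4,10}. Now deg[10]=0, deg[4]=1.
Step 9: smallest deg-1 vertex = 4, p_9 = 7. Add edge {4,7}. Now deg[4]=0, deg[7]=1.
Final: two remaining deg-1 vertices are 7, 11. Add edge {7,11}.

Answer: 1 11
2 11
3 6
4 5
6 8
6 11
4 9
4 10
4 7
7 11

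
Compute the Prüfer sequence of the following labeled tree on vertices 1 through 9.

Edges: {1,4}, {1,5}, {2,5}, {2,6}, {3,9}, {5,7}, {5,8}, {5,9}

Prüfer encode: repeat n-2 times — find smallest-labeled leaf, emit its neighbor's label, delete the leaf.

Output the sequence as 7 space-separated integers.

Step 1: leaves = {3,4,6,7,8}. Remove smallest leaf 3, emit neighbor 9.
Step 2: leaves = {4,6,7,8,9}. Remove smallest leaf 4, emit neighbor 1.
Step 3: leaves = {1,6,7,8,9}. Remove smallest leaf 1, emit neighbor 5.
Step 4: leaves = {6,7,8,9}. Remove smallest leaf 6, emit neighbor 2.
Step 5: leaves = {2,7,8,9}. Remove smallest leaf 2, emit neighbor 5.
Step 6: leaves = {7,8,9}. Remove smallest leaf 7, emit neighbor 5.
Step 7: leaves = {8,9}. Remove smallest leaf 8, emit neighbor 5.
Done: 2 vertices remain (5, 9). Sequence = [9 1 5 2 5 5 5]

Answer: 9 1 5 2 5 5 5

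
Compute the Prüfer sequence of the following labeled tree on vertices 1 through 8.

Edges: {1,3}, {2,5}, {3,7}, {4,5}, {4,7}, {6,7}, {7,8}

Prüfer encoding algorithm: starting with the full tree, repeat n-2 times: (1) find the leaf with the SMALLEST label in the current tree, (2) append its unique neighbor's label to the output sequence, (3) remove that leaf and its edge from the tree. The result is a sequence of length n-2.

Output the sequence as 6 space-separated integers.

Step 1: leaves = {1,2,6,8}. Remove smallest leaf 1, emit neighbor 3.
Step 2: leaves = {2,3,6,8}. Remove smallest leaf 2, emit neighbor 5.
Step 3: leaves = {3,5,6,8}. Remove smallest leaf 3, emit neighbor 7.
Step 4: leaves = {5,6,8}. Remove smallest leaf 5, emit neighbor 4.
Step 5: leaves = {4,6,8}. Remove smallest leaf 4, emit neighbor 7.
Step 6: leaves = {6,8}. Remove smallest leaf 6, emit neighbor 7.
Done: 2 vertices remain (7, 8). Sequence = [3 5 7 4 7 7]

Answer: 3 5 7 4 7 7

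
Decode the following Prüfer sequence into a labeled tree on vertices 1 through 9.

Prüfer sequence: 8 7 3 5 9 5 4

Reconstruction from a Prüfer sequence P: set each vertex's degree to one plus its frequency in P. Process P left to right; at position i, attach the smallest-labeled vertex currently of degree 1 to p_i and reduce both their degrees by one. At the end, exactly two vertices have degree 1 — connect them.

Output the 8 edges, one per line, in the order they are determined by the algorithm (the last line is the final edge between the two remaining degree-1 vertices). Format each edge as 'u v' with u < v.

Initial degrees: {1:1, 2:1, 3:2, 4:2, 5:3, 6:1, 7:2, 8:2, 9:2}
Step 1: smallest deg-1 vertex = 1, p_1 = 8. Add edge {1,8}. Now deg[1]=0, deg[8]=1.
Step 2: smallest deg-1 vertex = 2, p_2 = 7. Add edge {2,7}. Now deg[2]=0, deg[7]=1.
Step 3: smallest deg-1 vertex = 6, p_3 = 3. Add edge {3,6}. Now deg[6]=0, deg[3]=1.
Step 4: smallest deg-1 vertex = 3, p_4 = 5. Add edge {3,5}. Now deg[3]=0, deg[5]=2.
Step 5: smallest deg-1 vertex = 7, p_5 = 9. Add edge {7,9}. Now deg[7]=0, deg[9]=1.
Step 6: smallest deg-1 vertex = 8, p_6 = 5. Add edge {5,8}. Now deg[8]=0, deg[5]=1.
Step 7: smallest deg-1 vertex = 5, p_7 = 4. Add edge {4,5}. Now deg[5]=0, deg[4]=1.
Final: two remaining deg-1 vertices are 4, 9. Add edge {4,9}.

Answer: 1 8
2 7
3 6
3 5
7 9
5 8
4 5
4 9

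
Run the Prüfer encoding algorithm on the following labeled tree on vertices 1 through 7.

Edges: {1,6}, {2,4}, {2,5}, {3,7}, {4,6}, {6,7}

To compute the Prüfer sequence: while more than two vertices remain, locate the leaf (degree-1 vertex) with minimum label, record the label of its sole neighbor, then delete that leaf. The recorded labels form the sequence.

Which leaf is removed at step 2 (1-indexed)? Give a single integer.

Answer: 3

Derivation:
Step 1: current leaves = {1,3,5}. Remove leaf 1 (neighbor: 6).
Step 2: current leaves = {3,5}. Remove leaf 3 (neighbor: 7).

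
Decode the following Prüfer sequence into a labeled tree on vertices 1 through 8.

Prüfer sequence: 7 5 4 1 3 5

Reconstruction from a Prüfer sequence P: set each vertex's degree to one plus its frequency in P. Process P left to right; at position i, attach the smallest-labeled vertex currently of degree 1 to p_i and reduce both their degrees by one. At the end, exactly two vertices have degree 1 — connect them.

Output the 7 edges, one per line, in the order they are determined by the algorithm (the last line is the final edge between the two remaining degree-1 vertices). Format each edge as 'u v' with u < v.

Answer: 2 7
5 6
4 7
1 4
1 3
3 5
5 8

Derivation:
Initial degrees: {1:2, 2:1, 3:2, 4:2, 5:3, 6:1, 7:2, 8:1}
Step 1: smallest deg-1 vertex = 2, p_1 = 7. Add edge {2,7}. Now deg[2]=0, deg[7]=1.
Step 2: smallest deg-1 vertex = 6, p_2 = 5. Add edge {5,6}. Now deg[6]=0, deg[5]=2.
Step 3: smallest deg-1 vertex = 7, p_3 = 4. Add edge {4,7}. Now deg[7]=0, deg[4]=1.
Step 4: smallest deg-1 vertex = 4, p_4 = 1. Add edge {1,4}. Now deg[4]=0, deg[1]=1.
Step 5: smallest deg-1 vertex = 1, p_5 = 3. Add edge {1,3}. Now deg[1]=0, deg[3]=1.
Step 6: smallest deg-1 vertex = 3, p_6 = 5. Add edge {3,5}. Now deg[3]=0, deg[5]=1.
Final: two remaining deg-1 vertices are 5, 8. Add edge {5,8}.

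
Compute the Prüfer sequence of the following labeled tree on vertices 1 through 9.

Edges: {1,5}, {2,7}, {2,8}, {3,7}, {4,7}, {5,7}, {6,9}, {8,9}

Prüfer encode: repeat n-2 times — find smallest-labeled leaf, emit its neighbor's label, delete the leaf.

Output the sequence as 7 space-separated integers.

Answer: 5 7 7 7 9 2 8

Derivation:
Step 1: leaves = {1,3,4,6}. Remove smallest leaf 1, emit neighbor 5.
Step 2: leaves = {3,4,5,6}. Remove smallest leaf 3, emit neighbor 7.
Step 3: leaves = {4,5,6}. Remove smallest leaf 4, emit neighbor 7.
Step 4: leaves = {5,6}. Remove smallest leaf 5, emit neighbor 7.
Step 5: leaves = {6,7}. Remove smallest leaf 6, emit neighbor 9.
Step 6: leaves = {7,9}. Remove smallest leaf 7, emit neighbor 2.
Step 7: leaves = {2,9}. Remove smallest leaf 2, emit neighbor 8.
Done: 2 vertices remain (8, 9). Sequence = [5 7 7 7 9 2 8]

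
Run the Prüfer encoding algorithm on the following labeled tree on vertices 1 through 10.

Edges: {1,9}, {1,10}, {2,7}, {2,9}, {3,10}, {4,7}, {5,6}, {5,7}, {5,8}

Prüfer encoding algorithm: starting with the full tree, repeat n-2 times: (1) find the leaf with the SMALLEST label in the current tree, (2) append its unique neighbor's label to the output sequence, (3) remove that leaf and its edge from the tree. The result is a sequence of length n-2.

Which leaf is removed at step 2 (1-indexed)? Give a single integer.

Step 1: current leaves = {3,4,6,8}. Remove leaf 3 (neighbor: 10).
Step 2: current leaves = {4,6,8,10}. Remove leaf 4 (neighbor: 7).

Answer: 4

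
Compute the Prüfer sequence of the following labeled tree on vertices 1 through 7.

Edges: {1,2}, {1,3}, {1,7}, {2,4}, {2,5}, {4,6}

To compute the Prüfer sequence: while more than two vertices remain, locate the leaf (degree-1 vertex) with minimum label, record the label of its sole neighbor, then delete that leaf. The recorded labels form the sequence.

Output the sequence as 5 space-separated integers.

Step 1: leaves = {3,5,6,7}. Remove smallest leaf 3, emit neighbor 1.
Step 2: leaves = {5,6,7}. Remove smallest leaf 5, emit neighbor 2.
Step 3: leaves = {6,7}. Remove smallest leaf 6, emit neighbor 4.
Step 4: leaves = {4,7}. Remove smallest leaf 4, emit neighbor 2.
Step 5: leaves = {2,7}. Remove smallest leaf 2, emit neighbor 1.
Done: 2 vertices remain (1, 7). Sequence = [1 2 4 2 1]

Answer: 1 2 4 2 1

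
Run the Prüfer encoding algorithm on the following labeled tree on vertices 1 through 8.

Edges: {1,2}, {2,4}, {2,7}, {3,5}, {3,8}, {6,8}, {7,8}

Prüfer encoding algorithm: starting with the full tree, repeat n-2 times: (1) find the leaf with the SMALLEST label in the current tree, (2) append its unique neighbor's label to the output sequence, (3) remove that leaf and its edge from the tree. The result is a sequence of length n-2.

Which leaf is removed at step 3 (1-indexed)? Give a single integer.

Step 1: current leaves = {1,4,5,6}. Remove leaf 1 (neighbor: 2).
Step 2: current leaves = {4,5,6}. Remove leaf 4 (neighbor: 2).
Step 3: current leaves = {2,5,6}. Remove leaf 2 (neighbor: 7).

Answer: 2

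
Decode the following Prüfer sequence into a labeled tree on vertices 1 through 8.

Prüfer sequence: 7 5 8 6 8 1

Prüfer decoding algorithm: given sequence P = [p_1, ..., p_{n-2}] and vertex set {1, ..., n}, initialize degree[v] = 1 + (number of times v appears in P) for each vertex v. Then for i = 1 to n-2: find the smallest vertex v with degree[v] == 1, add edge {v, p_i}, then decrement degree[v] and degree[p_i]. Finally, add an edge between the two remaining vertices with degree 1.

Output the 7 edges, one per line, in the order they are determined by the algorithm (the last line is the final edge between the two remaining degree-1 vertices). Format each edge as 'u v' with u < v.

Answer: 2 7
3 5
4 8
5 6
6 8
1 7
1 8

Derivation:
Initial degrees: {1:2, 2:1, 3:1, 4:1, 5:2, 6:2, 7:2, 8:3}
Step 1: smallest deg-1 vertex = 2, p_1 = 7. Add edge {2,7}. Now deg[2]=0, deg[7]=1.
Step 2: smallest deg-1 vertex = 3, p_2 = 5. Add edge {3,5}. Now deg[3]=0, deg[5]=1.
Step 3: smallest deg-1 vertex = 4, p_3 = 8. Add edge {4,8}. Now deg[4]=0, deg[8]=2.
Step 4: smallest deg-1 vertex = 5, p_4 = 6. Add edge {5,6}. Now deg[5]=0, deg[6]=1.
Step 5: smallest deg-1 vertex = 6, p_5 = 8. Add edge {6,8}. Now deg[6]=0, deg[8]=1.
Step 6: smallest deg-1 vertex = 7, p_6 = 1. Add edge {1,7}. Now deg[7]=0, deg[1]=1.
Final: two remaining deg-1 vertices are 1, 8. Add edge {1,8}.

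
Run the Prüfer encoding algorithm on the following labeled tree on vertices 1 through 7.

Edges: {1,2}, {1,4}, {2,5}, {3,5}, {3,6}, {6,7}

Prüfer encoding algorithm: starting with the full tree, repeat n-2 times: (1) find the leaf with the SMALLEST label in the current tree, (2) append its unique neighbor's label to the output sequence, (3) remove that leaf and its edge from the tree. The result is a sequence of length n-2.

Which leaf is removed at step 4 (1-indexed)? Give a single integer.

Answer: 5

Derivation:
Step 1: current leaves = {4,7}. Remove leaf 4 (neighbor: 1).
Step 2: current leaves = {1,7}. Remove leaf 1 (neighbor: 2).
Step 3: current leaves = {2,7}. Remove leaf 2 (neighbor: 5).
Step 4: current leaves = {5,7}. Remove leaf 5 (neighbor: 3).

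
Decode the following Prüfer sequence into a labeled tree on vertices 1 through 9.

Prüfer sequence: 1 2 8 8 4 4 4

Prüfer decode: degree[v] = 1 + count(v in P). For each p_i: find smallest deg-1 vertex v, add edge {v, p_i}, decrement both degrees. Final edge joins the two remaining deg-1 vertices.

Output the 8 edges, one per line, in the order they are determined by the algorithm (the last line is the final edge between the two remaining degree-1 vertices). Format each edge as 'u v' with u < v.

Initial degrees: {1:2, 2:2, 3:1, 4:4, 5:1, 6:1, 7:1, 8:3, 9:1}
Step 1: smallest deg-1 vertex = 3, p_1 = 1. Add edge {1,3}. Now deg[3]=0, deg[1]=1.
Step 2: smallest deg-1 vertex = 1, p_2 = 2. Add edge {1,2}. Now deg[1]=0, deg[2]=1.
Step 3: smallest deg-1 vertex = 2, p_3 = 8. Add edge {2,8}. Now deg[2]=0, deg[8]=2.
Step 4: smallest deg-1 vertex = 5, p_4 = 8. Add edge {5,8}. Now deg[5]=0, deg[8]=1.
Step 5: smallest deg-1 vertex = 6, p_5 = 4. Add edge {4,6}. Now deg[6]=0, deg[4]=3.
Step 6: smallest deg-1 vertex = 7, p_6 = 4. Add edge {4,7}. Now deg[7]=0, deg[4]=2.
Step 7: smallest deg-1 vertex = 8, p_7 = 4. Add edge {4,8}. Now deg[8]=0, deg[4]=1.
Final: two remaining deg-1 vertices are 4, 9. Add edge {4,9}.

Answer: 1 3
1 2
2 8
5 8
4 6
4 7
4 8
4 9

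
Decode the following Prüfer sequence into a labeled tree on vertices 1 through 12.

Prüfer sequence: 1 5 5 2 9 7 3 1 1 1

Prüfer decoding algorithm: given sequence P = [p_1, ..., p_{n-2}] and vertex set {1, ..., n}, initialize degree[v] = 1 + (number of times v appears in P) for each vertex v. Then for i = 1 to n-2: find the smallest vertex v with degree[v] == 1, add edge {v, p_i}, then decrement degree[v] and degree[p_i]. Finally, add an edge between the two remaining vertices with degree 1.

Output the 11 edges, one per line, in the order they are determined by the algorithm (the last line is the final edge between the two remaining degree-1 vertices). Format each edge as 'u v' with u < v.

Answer: 1 4
5 6
5 8
2 5
2 9
7 9
3 7
1 3
1 10
1 11
1 12

Derivation:
Initial degrees: {1:5, 2:2, 3:2, 4:1, 5:3, 6:1, 7:2, 8:1, 9:2, 10:1, 11:1, 12:1}
Step 1: smallest deg-1 vertex = 4, p_1 = 1. Add edge {1,4}. Now deg[4]=0, deg[1]=4.
Step 2: smallest deg-1 vertex = 6, p_2 = 5. Add edge {5,6}. Now deg[6]=0, deg[5]=2.
Step 3: smallest deg-1 vertex = 8, p_3 = 5. Add edge {5,8}. Now deg[8]=0, deg[5]=1.
Step 4: smallest deg-1 vertex = 5, p_4 = 2. Add edge {2,5}. Now deg[5]=0, deg[2]=1.
Step 5: smallest deg-1 vertex = 2, p_5 = 9. Add edge {2,9}. Now deg[2]=0, deg[9]=1.
Step 6: smallest deg-1 vertex = 9, p_6 = 7. Add edge {7,9}. Now deg[9]=0, deg[7]=1.
Step 7: smallest deg-1 vertex = 7, p_7 = 3. Add edge {3,7}. Now deg[7]=0, deg[3]=1.
Step 8: smallest deg-1 vertex = 3, p_8 = 1. Add edge {1,3}. Now deg[3]=0, deg[1]=3.
Step 9: smallest deg-1 vertex = 10, p_9 = 1. Add edge {1,10}. Now deg[10]=0, deg[1]=2.
Step 10: smallest deg-1 vertex = 11, p_10 = 1. Add edge {1,11}. Now deg[11]=0, deg[1]=1.
Final: two remaining deg-1 vertices are 1, 12. Add edge {1,12}.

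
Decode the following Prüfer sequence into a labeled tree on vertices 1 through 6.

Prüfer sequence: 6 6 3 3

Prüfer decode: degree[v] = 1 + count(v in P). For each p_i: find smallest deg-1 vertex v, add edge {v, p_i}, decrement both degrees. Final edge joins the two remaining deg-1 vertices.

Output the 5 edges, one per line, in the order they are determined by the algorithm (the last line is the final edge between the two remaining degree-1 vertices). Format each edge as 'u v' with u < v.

Initial degrees: {1:1, 2:1, 3:3, 4:1, 5:1, 6:3}
Step 1: smallest deg-1 vertex = 1, p_1 = 6. Add edge {1,6}. Now deg[1]=0, deg[6]=2.
Step 2: smallest deg-1 vertex = 2, p_2 = 6. Add edge {2,6}. Now deg[2]=0, deg[6]=1.
Step 3: smallest deg-1 vertex = 4, p_3 = 3. Add edge {3,4}. Now deg[4]=0, deg[3]=2.
Step 4: smallest deg-1 vertex = 5, p_4 = 3. Add edge {3,5}. Now deg[5]=0, deg[3]=1.
Final: two remaining deg-1 vertices are 3, 6. Add edge {3,6}.

Answer: 1 6
2 6
3 4
3 5
3 6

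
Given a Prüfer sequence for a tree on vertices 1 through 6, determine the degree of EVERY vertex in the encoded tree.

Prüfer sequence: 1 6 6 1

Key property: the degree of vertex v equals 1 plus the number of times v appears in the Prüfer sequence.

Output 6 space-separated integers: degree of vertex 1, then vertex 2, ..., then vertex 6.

p_1 = 1: count[1] becomes 1
p_2 = 6: count[6] becomes 1
p_3 = 6: count[6] becomes 2
p_4 = 1: count[1] becomes 2
Degrees (1 + count): deg[1]=1+2=3, deg[2]=1+0=1, deg[3]=1+0=1, deg[4]=1+0=1, deg[5]=1+0=1, deg[6]=1+2=3

Answer: 3 1 1 1 1 3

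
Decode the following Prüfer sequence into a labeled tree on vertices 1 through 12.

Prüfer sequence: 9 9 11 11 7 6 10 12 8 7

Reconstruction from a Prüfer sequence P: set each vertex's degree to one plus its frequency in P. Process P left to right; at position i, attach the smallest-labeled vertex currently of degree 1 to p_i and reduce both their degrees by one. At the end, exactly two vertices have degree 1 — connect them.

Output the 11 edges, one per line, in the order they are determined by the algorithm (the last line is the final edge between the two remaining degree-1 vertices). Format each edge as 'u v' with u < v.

Initial degrees: {1:1, 2:1, 3:1, 4:1, 5:1, 6:2, 7:3, 8:2, 9:3, 10:2, 11:3, 12:2}
Step 1: smallest deg-1 vertex = 1, p_1 = 9. Add edge {1,9}. Now deg[1]=0, deg[9]=2.
Step 2: smallest deg-1 vertex = 2, p_2 = 9. Add edge {2,9}. Now deg[2]=0, deg[9]=1.
Step 3: smallest deg-1 vertex = 3, p_3 = 11. Add edge {3,11}. Now deg[3]=0, deg[11]=2.
Step 4: smallest deg-1 vertex = 4, p_4 = 11. Add edge {4,11}. Now deg[4]=0, deg[11]=1.
Step 5: smallest deg-1 vertex = 5, p_5 = 7. Add edge {5,7}. Now deg[5]=0, deg[7]=2.
Step 6: smallest deg-1 vertex = 9, p_6 = 6. Add edge {6,9}. Now deg[9]=0, deg[6]=1.
Step 7: smallest deg-1 vertex = 6, p_7 = 10. Add edge {6,10}. Now deg[6]=0, deg[10]=1.
Step 8: smallest deg-1 vertex = 10, p_8 = 12. Add edge {10,12}. Now deg[10]=0, deg[12]=1.
Step 9: smallest deg-1 vertex = 11, p_9 = 8. Add edge {8,11}. Now deg[11]=0, deg[8]=1.
Step 10: smallest deg-1 vertex = 8, p_10 = 7. Add edge {7,8}. Now deg[8]=0, deg[7]=1.
Final: two remaining deg-1 vertices are 7, 12. Add edge {7,12}.

Answer: 1 9
2 9
3 11
4 11
5 7
6 9
6 10
10 12
8 11
7 8
7 12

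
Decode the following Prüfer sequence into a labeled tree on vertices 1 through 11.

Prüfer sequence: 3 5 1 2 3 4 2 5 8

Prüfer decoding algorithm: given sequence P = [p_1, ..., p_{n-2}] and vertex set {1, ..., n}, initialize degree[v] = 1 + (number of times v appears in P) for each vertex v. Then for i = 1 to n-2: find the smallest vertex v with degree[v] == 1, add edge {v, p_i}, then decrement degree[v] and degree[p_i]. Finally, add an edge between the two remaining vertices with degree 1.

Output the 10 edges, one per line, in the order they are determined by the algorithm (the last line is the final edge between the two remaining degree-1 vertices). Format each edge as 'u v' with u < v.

Answer: 3 6
5 7
1 9
1 2
3 10
3 4
2 4
2 5
5 8
8 11

Derivation:
Initial degrees: {1:2, 2:3, 3:3, 4:2, 5:3, 6:1, 7:1, 8:2, 9:1, 10:1, 11:1}
Step 1: smallest deg-1 vertex = 6, p_1 = 3. Add edge {3,6}. Now deg[6]=0, deg[3]=2.
Step 2: smallest deg-1 vertex = 7, p_2 = 5. Add edge {5,7}. Now deg[7]=0, deg[5]=2.
Step 3: smallest deg-1 vertex = 9, p_3 = 1. Add edge {1,9}. Now deg[9]=0, deg[1]=1.
Step 4: smallest deg-1 vertex = 1, p_4 = 2. Add edge {1,2}. Now deg[1]=0, deg[2]=2.
Step 5: smallest deg-1 vertex = 10, p_5 = 3. Add edge {3,10}. Now deg[10]=0, deg[3]=1.
Step 6: smallest deg-1 vertex = 3, p_6 = 4. Add edge {3,4}. Now deg[3]=0, deg[4]=1.
Step 7: smallest deg-1 vertex = 4, p_7 = 2. Add edge {2,4}. Now deg[4]=0, deg[2]=1.
Step 8: smallest deg-1 vertex = 2, p_8 = 5. Add edge {2,5}. Now deg[2]=0, deg[5]=1.
Step 9: smallest deg-1 vertex = 5, p_9 = 8. Add edge {5,8}. Now deg[5]=0, deg[8]=1.
Final: two remaining deg-1 vertices are 8, 11. Add edge {8,11}.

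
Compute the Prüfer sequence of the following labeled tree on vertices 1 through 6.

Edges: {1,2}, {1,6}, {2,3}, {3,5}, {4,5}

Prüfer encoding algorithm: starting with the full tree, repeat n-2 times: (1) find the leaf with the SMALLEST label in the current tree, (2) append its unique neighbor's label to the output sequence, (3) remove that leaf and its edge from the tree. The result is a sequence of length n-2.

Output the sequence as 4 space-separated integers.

Step 1: leaves = {4,6}. Remove smallest leaf 4, emit neighbor 5.
Step 2: leaves = {5,6}. Remove smallest leaf 5, emit neighbor 3.
Step 3: leaves = {3,6}. Remove smallest leaf 3, emit neighbor 2.
Step 4: leaves = {2,6}. Remove smallest leaf 2, emit neighbor 1.
Done: 2 vertices remain (1, 6). Sequence = [5 3 2 1]

Answer: 5 3 2 1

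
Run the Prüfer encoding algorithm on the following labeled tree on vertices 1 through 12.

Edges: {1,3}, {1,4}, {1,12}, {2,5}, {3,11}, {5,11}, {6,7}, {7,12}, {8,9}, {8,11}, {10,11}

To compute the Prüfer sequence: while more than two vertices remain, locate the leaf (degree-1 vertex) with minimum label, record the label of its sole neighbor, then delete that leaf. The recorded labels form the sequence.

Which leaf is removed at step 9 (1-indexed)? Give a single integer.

Step 1: current leaves = {2,4,6,9,10}. Remove leaf 2 (neighbor: 5).
Step 2: current leaves = {4,5,6,9,10}. Remove leaf 4 (neighbor: 1).
Step 3: current leaves = {5,6,9,10}. Remove leaf 5 (neighbor: 11).
Step 4: current leaves = {6,9,10}. Remove leaf 6 (neighbor: 7).
Step 5: current leaves = {7,9,10}. Remove leaf 7 (neighbor: 12).
Step 6: current leaves = {9,10,12}. Remove leaf 9 (neighbor: 8).
Step 7: current leaves = {8,10,12}. Remove leaf 8 (neighbor: 11).
Step 8: current leaves = {10,12}. Remove leaf 10 (neighbor: 11).
Step 9: current leaves = {11,12}. Remove leaf 11 (neighbor: 3).

Answer: 11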